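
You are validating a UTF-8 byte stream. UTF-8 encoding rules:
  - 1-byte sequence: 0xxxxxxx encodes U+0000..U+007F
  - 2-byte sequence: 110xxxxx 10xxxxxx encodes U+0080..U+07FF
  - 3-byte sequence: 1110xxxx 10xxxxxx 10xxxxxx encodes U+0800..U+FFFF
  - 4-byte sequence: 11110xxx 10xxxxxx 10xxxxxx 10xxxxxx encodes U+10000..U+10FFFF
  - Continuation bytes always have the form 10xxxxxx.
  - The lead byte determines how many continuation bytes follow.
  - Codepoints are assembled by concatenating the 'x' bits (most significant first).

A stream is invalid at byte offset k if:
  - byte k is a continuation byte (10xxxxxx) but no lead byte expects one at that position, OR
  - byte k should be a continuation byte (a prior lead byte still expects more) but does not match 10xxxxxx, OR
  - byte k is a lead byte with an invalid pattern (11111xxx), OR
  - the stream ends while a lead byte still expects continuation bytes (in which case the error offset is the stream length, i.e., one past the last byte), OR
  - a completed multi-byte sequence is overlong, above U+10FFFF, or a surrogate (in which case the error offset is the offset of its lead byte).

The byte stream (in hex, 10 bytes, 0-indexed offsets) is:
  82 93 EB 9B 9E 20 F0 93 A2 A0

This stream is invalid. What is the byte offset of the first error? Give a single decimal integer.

Answer: 0

Derivation:
Byte[0]=82: INVALID lead byte (not 0xxx/110x/1110/11110)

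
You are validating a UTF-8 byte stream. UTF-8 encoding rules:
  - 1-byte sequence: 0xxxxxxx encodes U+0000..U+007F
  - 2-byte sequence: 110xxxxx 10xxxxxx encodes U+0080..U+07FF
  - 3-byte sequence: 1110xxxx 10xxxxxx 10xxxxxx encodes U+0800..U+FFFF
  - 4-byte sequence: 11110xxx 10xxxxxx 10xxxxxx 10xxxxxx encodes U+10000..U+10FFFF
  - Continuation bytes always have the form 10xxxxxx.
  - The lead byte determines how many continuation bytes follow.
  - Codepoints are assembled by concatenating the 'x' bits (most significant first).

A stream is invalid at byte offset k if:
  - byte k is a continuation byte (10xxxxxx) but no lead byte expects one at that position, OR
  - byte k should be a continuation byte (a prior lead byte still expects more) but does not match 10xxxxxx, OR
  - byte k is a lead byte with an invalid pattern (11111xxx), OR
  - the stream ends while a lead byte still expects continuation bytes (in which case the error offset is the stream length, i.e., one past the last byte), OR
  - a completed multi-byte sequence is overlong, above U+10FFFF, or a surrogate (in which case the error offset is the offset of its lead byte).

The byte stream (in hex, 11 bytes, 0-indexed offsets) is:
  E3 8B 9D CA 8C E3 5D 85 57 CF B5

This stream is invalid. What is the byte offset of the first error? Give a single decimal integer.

Byte[0]=E3: 3-byte lead, need 2 cont bytes. acc=0x3
Byte[1]=8B: continuation. acc=(acc<<6)|0x0B=0xCB
Byte[2]=9D: continuation. acc=(acc<<6)|0x1D=0x32DD
Completed: cp=U+32DD (starts at byte 0)
Byte[3]=CA: 2-byte lead, need 1 cont bytes. acc=0xA
Byte[4]=8C: continuation. acc=(acc<<6)|0x0C=0x28C
Completed: cp=U+028C (starts at byte 3)
Byte[5]=E3: 3-byte lead, need 2 cont bytes. acc=0x3
Byte[6]=5D: expected 10xxxxxx continuation. INVALID

Answer: 6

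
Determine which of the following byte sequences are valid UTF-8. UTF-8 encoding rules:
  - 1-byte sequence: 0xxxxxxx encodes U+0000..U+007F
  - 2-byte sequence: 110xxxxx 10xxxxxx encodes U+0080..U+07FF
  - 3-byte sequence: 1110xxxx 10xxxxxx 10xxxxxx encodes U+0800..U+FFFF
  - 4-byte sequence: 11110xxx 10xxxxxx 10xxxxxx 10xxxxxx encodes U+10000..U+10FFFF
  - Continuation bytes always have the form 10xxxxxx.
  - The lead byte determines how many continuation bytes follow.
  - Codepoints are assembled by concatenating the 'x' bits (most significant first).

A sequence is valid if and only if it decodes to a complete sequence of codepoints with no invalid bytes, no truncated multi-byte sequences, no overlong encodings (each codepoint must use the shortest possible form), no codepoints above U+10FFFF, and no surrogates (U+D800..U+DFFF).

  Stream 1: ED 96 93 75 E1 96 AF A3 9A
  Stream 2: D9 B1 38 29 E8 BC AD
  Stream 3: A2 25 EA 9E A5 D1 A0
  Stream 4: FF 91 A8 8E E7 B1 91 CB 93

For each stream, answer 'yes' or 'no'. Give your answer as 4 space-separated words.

Stream 1: error at byte offset 7. INVALID
Stream 2: decodes cleanly. VALID
Stream 3: error at byte offset 0. INVALID
Stream 4: error at byte offset 0. INVALID

Answer: no yes no no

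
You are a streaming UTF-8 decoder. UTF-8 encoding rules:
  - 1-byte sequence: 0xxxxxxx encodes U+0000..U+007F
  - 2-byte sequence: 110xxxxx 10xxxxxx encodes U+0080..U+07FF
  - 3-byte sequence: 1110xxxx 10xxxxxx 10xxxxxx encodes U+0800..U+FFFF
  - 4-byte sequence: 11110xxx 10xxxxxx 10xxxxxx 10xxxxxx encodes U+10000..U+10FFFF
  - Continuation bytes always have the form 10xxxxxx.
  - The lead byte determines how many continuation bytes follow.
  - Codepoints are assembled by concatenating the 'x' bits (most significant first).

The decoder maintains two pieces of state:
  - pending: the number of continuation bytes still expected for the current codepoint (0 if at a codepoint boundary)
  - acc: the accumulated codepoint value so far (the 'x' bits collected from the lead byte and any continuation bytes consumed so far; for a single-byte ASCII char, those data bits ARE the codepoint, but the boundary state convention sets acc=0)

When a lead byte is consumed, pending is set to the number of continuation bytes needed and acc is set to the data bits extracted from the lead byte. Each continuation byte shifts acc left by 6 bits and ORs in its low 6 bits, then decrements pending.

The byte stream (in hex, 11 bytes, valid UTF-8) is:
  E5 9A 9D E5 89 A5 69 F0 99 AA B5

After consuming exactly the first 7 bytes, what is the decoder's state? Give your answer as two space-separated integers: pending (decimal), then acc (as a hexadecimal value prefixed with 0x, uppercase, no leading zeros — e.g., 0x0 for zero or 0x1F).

Answer: 0 0x0

Derivation:
Byte[0]=E5: 3-byte lead. pending=2, acc=0x5
Byte[1]=9A: continuation. acc=(acc<<6)|0x1A=0x15A, pending=1
Byte[2]=9D: continuation. acc=(acc<<6)|0x1D=0x569D, pending=0
Byte[3]=E5: 3-byte lead. pending=2, acc=0x5
Byte[4]=89: continuation. acc=(acc<<6)|0x09=0x149, pending=1
Byte[5]=A5: continuation. acc=(acc<<6)|0x25=0x5265, pending=0
Byte[6]=69: 1-byte. pending=0, acc=0x0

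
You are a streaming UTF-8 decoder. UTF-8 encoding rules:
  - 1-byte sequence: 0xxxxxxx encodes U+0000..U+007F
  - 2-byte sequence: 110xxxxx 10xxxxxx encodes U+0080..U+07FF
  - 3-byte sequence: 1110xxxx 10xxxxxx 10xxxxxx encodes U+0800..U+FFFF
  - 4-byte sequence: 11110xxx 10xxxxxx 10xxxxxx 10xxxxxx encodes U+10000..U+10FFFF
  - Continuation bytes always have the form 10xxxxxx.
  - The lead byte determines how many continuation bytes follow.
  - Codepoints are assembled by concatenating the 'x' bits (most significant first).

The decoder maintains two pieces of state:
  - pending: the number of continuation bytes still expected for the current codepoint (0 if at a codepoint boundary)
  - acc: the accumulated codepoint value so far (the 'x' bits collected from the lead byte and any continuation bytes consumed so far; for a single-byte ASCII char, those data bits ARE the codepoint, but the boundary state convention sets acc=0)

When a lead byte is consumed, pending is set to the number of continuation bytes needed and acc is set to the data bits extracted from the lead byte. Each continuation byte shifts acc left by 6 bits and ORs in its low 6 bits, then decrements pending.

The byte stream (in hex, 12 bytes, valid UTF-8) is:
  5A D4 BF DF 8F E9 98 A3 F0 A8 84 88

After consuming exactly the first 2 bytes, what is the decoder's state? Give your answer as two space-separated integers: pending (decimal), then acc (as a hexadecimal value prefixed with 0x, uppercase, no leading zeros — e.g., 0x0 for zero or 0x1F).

Answer: 1 0x14

Derivation:
Byte[0]=5A: 1-byte. pending=0, acc=0x0
Byte[1]=D4: 2-byte lead. pending=1, acc=0x14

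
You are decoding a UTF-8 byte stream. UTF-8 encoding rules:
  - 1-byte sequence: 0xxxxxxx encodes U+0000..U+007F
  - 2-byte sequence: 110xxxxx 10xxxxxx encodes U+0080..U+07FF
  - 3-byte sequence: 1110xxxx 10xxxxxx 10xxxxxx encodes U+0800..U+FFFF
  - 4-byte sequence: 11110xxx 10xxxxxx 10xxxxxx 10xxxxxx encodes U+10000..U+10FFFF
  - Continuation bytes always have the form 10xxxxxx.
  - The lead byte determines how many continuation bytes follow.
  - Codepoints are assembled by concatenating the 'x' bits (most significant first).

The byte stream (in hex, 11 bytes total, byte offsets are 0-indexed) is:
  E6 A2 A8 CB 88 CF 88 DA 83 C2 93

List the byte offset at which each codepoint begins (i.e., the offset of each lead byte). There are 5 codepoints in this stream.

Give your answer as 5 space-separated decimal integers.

Byte[0]=E6: 3-byte lead, need 2 cont bytes. acc=0x6
Byte[1]=A2: continuation. acc=(acc<<6)|0x22=0x1A2
Byte[2]=A8: continuation. acc=(acc<<6)|0x28=0x68A8
Completed: cp=U+68A8 (starts at byte 0)
Byte[3]=CB: 2-byte lead, need 1 cont bytes. acc=0xB
Byte[4]=88: continuation. acc=(acc<<6)|0x08=0x2C8
Completed: cp=U+02C8 (starts at byte 3)
Byte[5]=CF: 2-byte lead, need 1 cont bytes. acc=0xF
Byte[6]=88: continuation. acc=(acc<<6)|0x08=0x3C8
Completed: cp=U+03C8 (starts at byte 5)
Byte[7]=DA: 2-byte lead, need 1 cont bytes. acc=0x1A
Byte[8]=83: continuation. acc=(acc<<6)|0x03=0x683
Completed: cp=U+0683 (starts at byte 7)
Byte[9]=C2: 2-byte lead, need 1 cont bytes. acc=0x2
Byte[10]=93: continuation. acc=(acc<<6)|0x13=0x93
Completed: cp=U+0093 (starts at byte 9)

Answer: 0 3 5 7 9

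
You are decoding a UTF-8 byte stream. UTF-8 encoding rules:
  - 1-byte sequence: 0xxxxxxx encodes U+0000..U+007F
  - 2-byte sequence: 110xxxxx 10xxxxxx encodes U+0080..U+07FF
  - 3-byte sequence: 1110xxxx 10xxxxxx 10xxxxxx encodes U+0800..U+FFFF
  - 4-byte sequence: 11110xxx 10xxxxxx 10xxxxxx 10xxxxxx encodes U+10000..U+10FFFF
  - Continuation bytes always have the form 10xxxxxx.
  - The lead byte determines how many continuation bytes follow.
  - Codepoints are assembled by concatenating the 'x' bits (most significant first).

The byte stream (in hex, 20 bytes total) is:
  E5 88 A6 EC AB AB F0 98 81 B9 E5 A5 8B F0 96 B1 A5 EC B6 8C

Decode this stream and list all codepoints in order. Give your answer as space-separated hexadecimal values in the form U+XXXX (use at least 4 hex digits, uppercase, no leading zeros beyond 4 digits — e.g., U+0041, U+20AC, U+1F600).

Byte[0]=E5: 3-byte lead, need 2 cont bytes. acc=0x5
Byte[1]=88: continuation. acc=(acc<<6)|0x08=0x148
Byte[2]=A6: continuation. acc=(acc<<6)|0x26=0x5226
Completed: cp=U+5226 (starts at byte 0)
Byte[3]=EC: 3-byte lead, need 2 cont bytes. acc=0xC
Byte[4]=AB: continuation. acc=(acc<<6)|0x2B=0x32B
Byte[5]=AB: continuation. acc=(acc<<6)|0x2B=0xCAEB
Completed: cp=U+CAEB (starts at byte 3)
Byte[6]=F0: 4-byte lead, need 3 cont bytes. acc=0x0
Byte[7]=98: continuation. acc=(acc<<6)|0x18=0x18
Byte[8]=81: continuation. acc=(acc<<6)|0x01=0x601
Byte[9]=B9: continuation. acc=(acc<<6)|0x39=0x18079
Completed: cp=U+18079 (starts at byte 6)
Byte[10]=E5: 3-byte lead, need 2 cont bytes. acc=0x5
Byte[11]=A5: continuation. acc=(acc<<6)|0x25=0x165
Byte[12]=8B: continuation. acc=(acc<<6)|0x0B=0x594B
Completed: cp=U+594B (starts at byte 10)
Byte[13]=F0: 4-byte lead, need 3 cont bytes. acc=0x0
Byte[14]=96: continuation. acc=(acc<<6)|0x16=0x16
Byte[15]=B1: continuation. acc=(acc<<6)|0x31=0x5B1
Byte[16]=A5: continuation. acc=(acc<<6)|0x25=0x16C65
Completed: cp=U+16C65 (starts at byte 13)
Byte[17]=EC: 3-byte lead, need 2 cont bytes. acc=0xC
Byte[18]=B6: continuation. acc=(acc<<6)|0x36=0x336
Byte[19]=8C: continuation. acc=(acc<<6)|0x0C=0xCD8C
Completed: cp=U+CD8C (starts at byte 17)

Answer: U+5226 U+CAEB U+18079 U+594B U+16C65 U+CD8C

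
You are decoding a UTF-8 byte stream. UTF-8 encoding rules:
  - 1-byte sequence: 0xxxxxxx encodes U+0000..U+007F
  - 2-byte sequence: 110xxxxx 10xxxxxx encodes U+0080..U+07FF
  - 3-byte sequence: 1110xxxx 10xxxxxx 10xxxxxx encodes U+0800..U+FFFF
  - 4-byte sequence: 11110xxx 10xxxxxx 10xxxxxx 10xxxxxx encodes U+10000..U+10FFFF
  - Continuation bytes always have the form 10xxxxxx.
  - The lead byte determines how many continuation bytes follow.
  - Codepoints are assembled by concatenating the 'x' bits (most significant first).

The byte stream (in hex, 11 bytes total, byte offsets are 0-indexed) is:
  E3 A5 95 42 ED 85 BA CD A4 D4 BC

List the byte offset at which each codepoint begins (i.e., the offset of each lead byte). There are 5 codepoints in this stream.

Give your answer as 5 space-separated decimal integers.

Byte[0]=E3: 3-byte lead, need 2 cont bytes. acc=0x3
Byte[1]=A5: continuation. acc=(acc<<6)|0x25=0xE5
Byte[2]=95: continuation. acc=(acc<<6)|0x15=0x3955
Completed: cp=U+3955 (starts at byte 0)
Byte[3]=42: 1-byte ASCII. cp=U+0042
Byte[4]=ED: 3-byte lead, need 2 cont bytes. acc=0xD
Byte[5]=85: continuation. acc=(acc<<6)|0x05=0x345
Byte[6]=BA: continuation. acc=(acc<<6)|0x3A=0xD17A
Completed: cp=U+D17A (starts at byte 4)
Byte[7]=CD: 2-byte lead, need 1 cont bytes. acc=0xD
Byte[8]=A4: continuation. acc=(acc<<6)|0x24=0x364
Completed: cp=U+0364 (starts at byte 7)
Byte[9]=D4: 2-byte lead, need 1 cont bytes. acc=0x14
Byte[10]=BC: continuation. acc=(acc<<6)|0x3C=0x53C
Completed: cp=U+053C (starts at byte 9)

Answer: 0 3 4 7 9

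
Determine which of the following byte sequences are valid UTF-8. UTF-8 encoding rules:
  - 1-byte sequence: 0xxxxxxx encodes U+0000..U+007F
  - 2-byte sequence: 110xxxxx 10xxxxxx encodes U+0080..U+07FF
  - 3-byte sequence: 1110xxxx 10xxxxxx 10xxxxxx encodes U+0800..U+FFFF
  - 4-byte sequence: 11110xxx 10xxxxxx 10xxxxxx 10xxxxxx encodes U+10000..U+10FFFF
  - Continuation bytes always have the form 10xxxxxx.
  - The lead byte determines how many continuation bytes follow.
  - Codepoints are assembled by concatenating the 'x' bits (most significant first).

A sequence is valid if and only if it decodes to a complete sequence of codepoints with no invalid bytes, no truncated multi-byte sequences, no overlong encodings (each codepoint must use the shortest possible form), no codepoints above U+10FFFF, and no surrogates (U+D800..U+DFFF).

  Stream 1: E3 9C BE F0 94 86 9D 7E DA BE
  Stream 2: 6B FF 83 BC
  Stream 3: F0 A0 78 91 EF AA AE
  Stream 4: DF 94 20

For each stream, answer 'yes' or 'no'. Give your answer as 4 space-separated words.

Answer: yes no no yes

Derivation:
Stream 1: decodes cleanly. VALID
Stream 2: error at byte offset 1. INVALID
Stream 3: error at byte offset 2. INVALID
Stream 4: decodes cleanly. VALID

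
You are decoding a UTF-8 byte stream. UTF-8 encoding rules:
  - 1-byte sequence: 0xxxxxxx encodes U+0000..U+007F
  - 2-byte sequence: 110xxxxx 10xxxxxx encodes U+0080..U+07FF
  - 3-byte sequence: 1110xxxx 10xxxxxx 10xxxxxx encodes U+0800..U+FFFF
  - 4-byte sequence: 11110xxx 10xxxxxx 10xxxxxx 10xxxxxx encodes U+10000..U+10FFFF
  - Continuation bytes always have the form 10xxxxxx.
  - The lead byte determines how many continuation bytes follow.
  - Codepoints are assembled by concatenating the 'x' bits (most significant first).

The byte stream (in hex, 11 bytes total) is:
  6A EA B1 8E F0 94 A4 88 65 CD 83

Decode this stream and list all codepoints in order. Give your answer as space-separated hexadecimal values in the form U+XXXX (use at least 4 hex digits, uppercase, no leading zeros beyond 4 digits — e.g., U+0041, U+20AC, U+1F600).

Answer: U+006A U+AC4E U+14908 U+0065 U+0343

Derivation:
Byte[0]=6A: 1-byte ASCII. cp=U+006A
Byte[1]=EA: 3-byte lead, need 2 cont bytes. acc=0xA
Byte[2]=B1: continuation. acc=(acc<<6)|0x31=0x2B1
Byte[3]=8E: continuation. acc=(acc<<6)|0x0E=0xAC4E
Completed: cp=U+AC4E (starts at byte 1)
Byte[4]=F0: 4-byte lead, need 3 cont bytes. acc=0x0
Byte[5]=94: continuation. acc=(acc<<6)|0x14=0x14
Byte[6]=A4: continuation. acc=(acc<<6)|0x24=0x524
Byte[7]=88: continuation. acc=(acc<<6)|0x08=0x14908
Completed: cp=U+14908 (starts at byte 4)
Byte[8]=65: 1-byte ASCII. cp=U+0065
Byte[9]=CD: 2-byte lead, need 1 cont bytes. acc=0xD
Byte[10]=83: continuation. acc=(acc<<6)|0x03=0x343
Completed: cp=U+0343 (starts at byte 9)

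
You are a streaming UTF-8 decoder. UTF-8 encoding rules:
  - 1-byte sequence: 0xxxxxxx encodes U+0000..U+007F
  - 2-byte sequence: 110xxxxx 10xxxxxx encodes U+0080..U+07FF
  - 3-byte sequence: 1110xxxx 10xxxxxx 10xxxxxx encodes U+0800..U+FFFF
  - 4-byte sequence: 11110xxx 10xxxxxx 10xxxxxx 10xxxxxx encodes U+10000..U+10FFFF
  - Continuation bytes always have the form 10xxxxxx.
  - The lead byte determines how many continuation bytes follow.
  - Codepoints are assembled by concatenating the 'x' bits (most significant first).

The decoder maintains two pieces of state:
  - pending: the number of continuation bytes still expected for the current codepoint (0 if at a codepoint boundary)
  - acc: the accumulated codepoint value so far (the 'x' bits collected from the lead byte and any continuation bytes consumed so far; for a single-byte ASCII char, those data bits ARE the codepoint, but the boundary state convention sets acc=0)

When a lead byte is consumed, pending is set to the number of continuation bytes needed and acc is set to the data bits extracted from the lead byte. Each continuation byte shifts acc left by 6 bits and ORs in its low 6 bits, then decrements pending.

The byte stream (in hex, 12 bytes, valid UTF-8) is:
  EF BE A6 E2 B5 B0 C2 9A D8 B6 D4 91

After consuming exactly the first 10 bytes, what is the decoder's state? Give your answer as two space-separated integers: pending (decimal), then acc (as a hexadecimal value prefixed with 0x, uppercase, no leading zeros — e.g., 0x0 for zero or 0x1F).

Answer: 0 0x636

Derivation:
Byte[0]=EF: 3-byte lead. pending=2, acc=0xF
Byte[1]=BE: continuation. acc=(acc<<6)|0x3E=0x3FE, pending=1
Byte[2]=A6: continuation. acc=(acc<<6)|0x26=0xFFA6, pending=0
Byte[3]=E2: 3-byte lead. pending=2, acc=0x2
Byte[4]=B5: continuation. acc=(acc<<6)|0x35=0xB5, pending=1
Byte[5]=B0: continuation. acc=(acc<<6)|0x30=0x2D70, pending=0
Byte[6]=C2: 2-byte lead. pending=1, acc=0x2
Byte[7]=9A: continuation. acc=(acc<<6)|0x1A=0x9A, pending=0
Byte[8]=D8: 2-byte lead. pending=1, acc=0x18
Byte[9]=B6: continuation. acc=(acc<<6)|0x36=0x636, pending=0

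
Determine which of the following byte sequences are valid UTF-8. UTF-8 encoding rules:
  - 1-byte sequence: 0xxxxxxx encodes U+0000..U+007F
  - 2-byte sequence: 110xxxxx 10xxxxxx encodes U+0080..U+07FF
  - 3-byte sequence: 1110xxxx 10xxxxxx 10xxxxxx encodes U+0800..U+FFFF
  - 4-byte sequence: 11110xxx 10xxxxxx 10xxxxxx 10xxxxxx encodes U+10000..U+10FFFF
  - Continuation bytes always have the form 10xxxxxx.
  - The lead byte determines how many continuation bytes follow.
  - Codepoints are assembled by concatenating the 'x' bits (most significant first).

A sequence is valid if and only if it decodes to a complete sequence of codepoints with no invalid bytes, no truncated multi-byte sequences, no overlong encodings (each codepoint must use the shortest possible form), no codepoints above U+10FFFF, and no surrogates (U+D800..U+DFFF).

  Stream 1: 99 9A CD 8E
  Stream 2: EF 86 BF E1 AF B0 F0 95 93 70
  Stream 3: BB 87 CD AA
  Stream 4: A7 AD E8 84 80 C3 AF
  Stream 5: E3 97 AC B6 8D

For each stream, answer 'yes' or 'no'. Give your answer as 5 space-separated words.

Answer: no no no no no

Derivation:
Stream 1: error at byte offset 0. INVALID
Stream 2: error at byte offset 9. INVALID
Stream 3: error at byte offset 0. INVALID
Stream 4: error at byte offset 0. INVALID
Stream 5: error at byte offset 3. INVALID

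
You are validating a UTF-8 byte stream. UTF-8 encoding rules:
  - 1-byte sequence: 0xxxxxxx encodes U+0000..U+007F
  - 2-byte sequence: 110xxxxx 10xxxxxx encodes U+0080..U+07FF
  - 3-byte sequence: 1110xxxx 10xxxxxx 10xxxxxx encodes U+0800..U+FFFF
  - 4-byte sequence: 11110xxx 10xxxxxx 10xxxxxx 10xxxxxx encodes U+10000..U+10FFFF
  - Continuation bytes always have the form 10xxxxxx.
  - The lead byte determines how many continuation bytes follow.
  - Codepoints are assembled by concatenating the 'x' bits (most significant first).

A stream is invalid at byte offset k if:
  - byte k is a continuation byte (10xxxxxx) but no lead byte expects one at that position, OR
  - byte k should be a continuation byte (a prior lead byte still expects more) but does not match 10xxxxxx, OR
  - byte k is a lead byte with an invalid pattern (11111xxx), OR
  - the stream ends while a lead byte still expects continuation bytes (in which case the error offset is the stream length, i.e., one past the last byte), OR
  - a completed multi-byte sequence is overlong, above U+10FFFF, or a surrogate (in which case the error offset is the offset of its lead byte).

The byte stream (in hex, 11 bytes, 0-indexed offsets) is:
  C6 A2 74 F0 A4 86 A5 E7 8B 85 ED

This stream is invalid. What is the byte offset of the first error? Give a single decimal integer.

Byte[0]=C6: 2-byte lead, need 1 cont bytes. acc=0x6
Byte[1]=A2: continuation. acc=(acc<<6)|0x22=0x1A2
Completed: cp=U+01A2 (starts at byte 0)
Byte[2]=74: 1-byte ASCII. cp=U+0074
Byte[3]=F0: 4-byte lead, need 3 cont bytes. acc=0x0
Byte[4]=A4: continuation. acc=(acc<<6)|0x24=0x24
Byte[5]=86: continuation. acc=(acc<<6)|0x06=0x906
Byte[6]=A5: continuation. acc=(acc<<6)|0x25=0x241A5
Completed: cp=U+241A5 (starts at byte 3)
Byte[7]=E7: 3-byte lead, need 2 cont bytes. acc=0x7
Byte[8]=8B: continuation. acc=(acc<<6)|0x0B=0x1CB
Byte[9]=85: continuation. acc=(acc<<6)|0x05=0x72C5
Completed: cp=U+72C5 (starts at byte 7)
Byte[10]=ED: 3-byte lead, need 2 cont bytes. acc=0xD
Byte[11]: stream ended, expected continuation. INVALID

Answer: 11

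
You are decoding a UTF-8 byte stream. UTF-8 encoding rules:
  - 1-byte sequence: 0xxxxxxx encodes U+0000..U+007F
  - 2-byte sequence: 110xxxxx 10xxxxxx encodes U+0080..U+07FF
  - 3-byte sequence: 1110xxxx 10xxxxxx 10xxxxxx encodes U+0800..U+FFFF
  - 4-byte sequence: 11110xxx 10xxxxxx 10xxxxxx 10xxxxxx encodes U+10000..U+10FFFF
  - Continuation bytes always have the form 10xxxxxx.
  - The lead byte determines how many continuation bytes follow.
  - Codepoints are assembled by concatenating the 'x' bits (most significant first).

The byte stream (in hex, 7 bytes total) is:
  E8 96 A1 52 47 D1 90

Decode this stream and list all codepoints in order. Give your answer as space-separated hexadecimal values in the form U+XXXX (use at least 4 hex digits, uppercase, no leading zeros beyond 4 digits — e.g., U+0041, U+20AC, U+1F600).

Byte[0]=E8: 3-byte lead, need 2 cont bytes. acc=0x8
Byte[1]=96: continuation. acc=(acc<<6)|0x16=0x216
Byte[2]=A1: continuation. acc=(acc<<6)|0x21=0x85A1
Completed: cp=U+85A1 (starts at byte 0)
Byte[3]=52: 1-byte ASCII. cp=U+0052
Byte[4]=47: 1-byte ASCII. cp=U+0047
Byte[5]=D1: 2-byte lead, need 1 cont bytes. acc=0x11
Byte[6]=90: continuation. acc=(acc<<6)|0x10=0x450
Completed: cp=U+0450 (starts at byte 5)

Answer: U+85A1 U+0052 U+0047 U+0450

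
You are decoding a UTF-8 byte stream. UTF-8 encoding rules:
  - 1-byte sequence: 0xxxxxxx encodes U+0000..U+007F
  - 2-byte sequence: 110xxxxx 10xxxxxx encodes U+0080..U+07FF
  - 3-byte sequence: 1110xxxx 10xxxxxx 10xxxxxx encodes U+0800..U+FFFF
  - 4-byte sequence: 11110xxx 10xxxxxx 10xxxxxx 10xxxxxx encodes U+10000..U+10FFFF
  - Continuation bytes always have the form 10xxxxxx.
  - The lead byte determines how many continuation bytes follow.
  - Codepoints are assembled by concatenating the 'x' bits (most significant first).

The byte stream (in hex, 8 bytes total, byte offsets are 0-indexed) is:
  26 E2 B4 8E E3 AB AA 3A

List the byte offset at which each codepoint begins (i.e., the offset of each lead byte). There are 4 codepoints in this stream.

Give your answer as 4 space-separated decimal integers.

Answer: 0 1 4 7

Derivation:
Byte[0]=26: 1-byte ASCII. cp=U+0026
Byte[1]=E2: 3-byte lead, need 2 cont bytes. acc=0x2
Byte[2]=B4: continuation. acc=(acc<<6)|0x34=0xB4
Byte[3]=8E: continuation. acc=(acc<<6)|0x0E=0x2D0E
Completed: cp=U+2D0E (starts at byte 1)
Byte[4]=E3: 3-byte lead, need 2 cont bytes. acc=0x3
Byte[5]=AB: continuation. acc=(acc<<6)|0x2B=0xEB
Byte[6]=AA: continuation. acc=(acc<<6)|0x2A=0x3AEA
Completed: cp=U+3AEA (starts at byte 4)
Byte[7]=3A: 1-byte ASCII. cp=U+003A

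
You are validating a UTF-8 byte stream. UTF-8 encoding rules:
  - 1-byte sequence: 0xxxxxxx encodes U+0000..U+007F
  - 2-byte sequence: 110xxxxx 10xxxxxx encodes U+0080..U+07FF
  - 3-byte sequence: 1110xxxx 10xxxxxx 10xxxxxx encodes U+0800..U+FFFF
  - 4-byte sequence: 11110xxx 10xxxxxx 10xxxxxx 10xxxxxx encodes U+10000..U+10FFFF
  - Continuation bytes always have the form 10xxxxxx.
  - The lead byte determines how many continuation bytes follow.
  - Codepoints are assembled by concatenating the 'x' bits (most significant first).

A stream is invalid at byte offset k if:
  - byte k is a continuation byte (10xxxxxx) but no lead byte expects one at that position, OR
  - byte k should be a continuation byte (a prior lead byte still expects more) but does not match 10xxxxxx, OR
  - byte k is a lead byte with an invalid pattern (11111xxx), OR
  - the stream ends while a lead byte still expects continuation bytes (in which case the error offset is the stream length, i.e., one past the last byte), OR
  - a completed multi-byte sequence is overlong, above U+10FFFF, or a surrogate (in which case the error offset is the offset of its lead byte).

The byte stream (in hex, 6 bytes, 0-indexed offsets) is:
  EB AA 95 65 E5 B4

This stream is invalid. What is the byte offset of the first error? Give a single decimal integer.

Answer: 6

Derivation:
Byte[0]=EB: 3-byte lead, need 2 cont bytes. acc=0xB
Byte[1]=AA: continuation. acc=(acc<<6)|0x2A=0x2EA
Byte[2]=95: continuation. acc=(acc<<6)|0x15=0xBA95
Completed: cp=U+BA95 (starts at byte 0)
Byte[3]=65: 1-byte ASCII. cp=U+0065
Byte[4]=E5: 3-byte lead, need 2 cont bytes. acc=0x5
Byte[5]=B4: continuation. acc=(acc<<6)|0x34=0x174
Byte[6]: stream ended, expected continuation. INVALID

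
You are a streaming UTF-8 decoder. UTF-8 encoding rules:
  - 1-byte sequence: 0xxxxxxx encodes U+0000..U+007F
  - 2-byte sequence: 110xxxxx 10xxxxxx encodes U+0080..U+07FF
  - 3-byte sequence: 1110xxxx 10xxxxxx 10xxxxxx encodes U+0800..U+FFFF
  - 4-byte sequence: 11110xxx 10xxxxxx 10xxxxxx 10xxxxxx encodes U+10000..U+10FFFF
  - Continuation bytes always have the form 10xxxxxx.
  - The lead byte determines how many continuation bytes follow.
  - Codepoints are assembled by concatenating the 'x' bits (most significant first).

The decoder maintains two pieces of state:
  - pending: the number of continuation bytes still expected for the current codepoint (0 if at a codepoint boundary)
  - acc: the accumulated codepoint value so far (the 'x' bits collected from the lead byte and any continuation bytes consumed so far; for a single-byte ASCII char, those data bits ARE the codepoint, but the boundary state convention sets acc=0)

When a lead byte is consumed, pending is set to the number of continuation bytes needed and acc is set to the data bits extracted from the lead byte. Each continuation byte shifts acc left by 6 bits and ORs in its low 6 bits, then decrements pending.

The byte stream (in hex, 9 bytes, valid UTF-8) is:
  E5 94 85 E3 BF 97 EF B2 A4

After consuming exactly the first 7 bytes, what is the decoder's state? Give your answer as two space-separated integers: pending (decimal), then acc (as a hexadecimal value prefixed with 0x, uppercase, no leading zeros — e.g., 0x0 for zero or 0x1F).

Byte[0]=E5: 3-byte lead. pending=2, acc=0x5
Byte[1]=94: continuation. acc=(acc<<6)|0x14=0x154, pending=1
Byte[2]=85: continuation. acc=(acc<<6)|0x05=0x5505, pending=0
Byte[3]=E3: 3-byte lead. pending=2, acc=0x3
Byte[4]=BF: continuation. acc=(acc<<6)|0x3F=0xFF, pending=1
Byte[5]=97: continuation. acc=(acc<<6)|0x17=0x3FD7, pending=0
Byte[6]=EF: 3-byte lead. pending=2, acc=0xF

Answer: 2 0xF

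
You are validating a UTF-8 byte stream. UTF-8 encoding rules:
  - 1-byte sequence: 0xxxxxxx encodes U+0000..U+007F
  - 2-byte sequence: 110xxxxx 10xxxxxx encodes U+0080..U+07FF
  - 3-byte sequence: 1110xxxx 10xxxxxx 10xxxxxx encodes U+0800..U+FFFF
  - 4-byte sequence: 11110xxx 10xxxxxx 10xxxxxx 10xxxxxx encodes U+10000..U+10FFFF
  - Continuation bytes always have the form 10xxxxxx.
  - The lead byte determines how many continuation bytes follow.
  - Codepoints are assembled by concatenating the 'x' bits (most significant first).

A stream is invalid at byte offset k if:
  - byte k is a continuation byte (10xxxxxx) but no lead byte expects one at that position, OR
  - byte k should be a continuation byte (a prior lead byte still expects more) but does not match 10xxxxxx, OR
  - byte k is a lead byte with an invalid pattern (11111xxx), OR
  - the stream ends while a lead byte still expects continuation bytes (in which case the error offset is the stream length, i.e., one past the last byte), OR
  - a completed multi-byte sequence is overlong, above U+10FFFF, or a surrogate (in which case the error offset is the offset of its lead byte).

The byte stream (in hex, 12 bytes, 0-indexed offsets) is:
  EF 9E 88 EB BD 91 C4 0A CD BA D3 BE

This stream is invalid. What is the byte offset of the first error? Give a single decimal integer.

Byte[0]=EF: 3-byte lead, need 2 cont bytes. acc=0xF
Byte[1]=9E: continuation. acc=(acc<<6)|0x1E=0x3DE
Byte[2]=88: continuation. acc=(acc<<6)|0x08=0xF788
Completed: cp=U+F788 (starts at byte 0)
Byte[3]=EB: 3-byte lead, need 2 cont bytes. acc=0xB
Byte[4]=BD: continuation. acc=(acc<<6)|0x3D=0x2FD
Byte[5]=91: continuation. acc=(acc<<6)|0x11=0xBF51
Completed: cp=U+BF51 (starts at byte 3)
Byte[6]=C4: 2-byte lead, need 1 cont bytes. acc=0x4
Byte[7]=0A: expected 10xxxxxx continuation. INVALID

Answer: 7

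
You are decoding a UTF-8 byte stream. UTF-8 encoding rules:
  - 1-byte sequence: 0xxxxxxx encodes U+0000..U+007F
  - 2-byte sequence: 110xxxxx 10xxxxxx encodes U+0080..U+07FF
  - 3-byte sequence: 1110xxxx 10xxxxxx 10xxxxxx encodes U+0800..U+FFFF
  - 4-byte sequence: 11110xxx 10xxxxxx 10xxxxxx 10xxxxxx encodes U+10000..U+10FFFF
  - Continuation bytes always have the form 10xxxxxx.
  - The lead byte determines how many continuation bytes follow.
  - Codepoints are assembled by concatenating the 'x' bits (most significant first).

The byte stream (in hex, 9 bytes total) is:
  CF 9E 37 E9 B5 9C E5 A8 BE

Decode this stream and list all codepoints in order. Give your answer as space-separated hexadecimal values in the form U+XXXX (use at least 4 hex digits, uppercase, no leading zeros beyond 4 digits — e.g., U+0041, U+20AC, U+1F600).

Byte[0]=CF: 2-byte lead, need 1 cont bytes. acc=0xF
Byte[1]=9E: continuation. acc=(acc<<6)|0x1E=0x3DE
Completed: cp=U+03DE (starts at byte 0)
Byte[2]=37: 1-byte ASCII. cp=U+0037
Byte[3]=E9: 3-byte lead, need 2 cont bytes. acc=0x9
Byte[4]=B5: continuation. acc=(acc<<6)|0x35=0x275
Byte[5]=9C: continuation. acc=(acc<<6)|0x1C=0x9D5C
Completed: cp=U+9D5C (starts at byte 3)
Byte[6]=E5: 3-byte lead, need 2 cont bytes. acc=0x5
Byte[7]=A8: continuation. acc=(acc<<6)|0x28=0x168
Byte[8]=BE: continuation. acc=(acc<<6)|0x3E=0x5A3E
Completed: cp=U+5A3E (starts at byte 6)

Answer: U+03DE U+0037 U+9D5C U+5A3E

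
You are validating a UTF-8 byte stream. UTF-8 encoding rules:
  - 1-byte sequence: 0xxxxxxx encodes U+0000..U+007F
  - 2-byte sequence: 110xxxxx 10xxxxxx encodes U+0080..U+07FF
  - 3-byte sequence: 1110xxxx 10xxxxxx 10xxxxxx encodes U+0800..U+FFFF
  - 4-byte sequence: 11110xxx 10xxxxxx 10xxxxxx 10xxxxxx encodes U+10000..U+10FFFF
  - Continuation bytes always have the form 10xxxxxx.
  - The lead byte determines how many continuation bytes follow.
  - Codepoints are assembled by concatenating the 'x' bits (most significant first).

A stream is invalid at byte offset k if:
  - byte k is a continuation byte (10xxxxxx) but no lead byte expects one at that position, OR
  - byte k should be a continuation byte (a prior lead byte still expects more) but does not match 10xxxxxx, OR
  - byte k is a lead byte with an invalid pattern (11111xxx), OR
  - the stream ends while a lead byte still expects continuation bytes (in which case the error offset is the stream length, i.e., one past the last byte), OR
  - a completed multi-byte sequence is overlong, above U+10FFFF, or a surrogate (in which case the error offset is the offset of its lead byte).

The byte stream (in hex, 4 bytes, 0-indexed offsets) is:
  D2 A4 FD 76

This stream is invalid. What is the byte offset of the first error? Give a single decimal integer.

Answer: 2

Derivation:
Byte[0]=D2: 2-byte lead, need 1 cont bytes. acc=0x12
Byte[1]=A4: continuation. acc=(acc<<6)|0x24=0x4A4
Completed: cp=U+04A4 (starts at byte 0)
Byte[2]=FD: INVALID lead byte (not 0xxx/110x/1110/11110)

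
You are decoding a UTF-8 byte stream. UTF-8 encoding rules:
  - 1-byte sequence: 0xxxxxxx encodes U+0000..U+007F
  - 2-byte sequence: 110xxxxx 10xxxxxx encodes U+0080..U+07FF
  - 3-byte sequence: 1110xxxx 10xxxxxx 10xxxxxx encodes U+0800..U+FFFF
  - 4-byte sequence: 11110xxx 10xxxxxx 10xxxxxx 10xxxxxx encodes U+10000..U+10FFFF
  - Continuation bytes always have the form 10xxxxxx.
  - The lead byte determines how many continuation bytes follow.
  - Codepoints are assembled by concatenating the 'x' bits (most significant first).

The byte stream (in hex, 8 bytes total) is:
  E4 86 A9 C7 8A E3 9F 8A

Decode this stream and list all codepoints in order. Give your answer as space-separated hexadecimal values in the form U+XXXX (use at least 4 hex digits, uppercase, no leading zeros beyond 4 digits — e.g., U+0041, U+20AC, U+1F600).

Answer: U+41A9 U+01CA U+37CA

Derivation:
Byte[0]=E4: 3-byte lead, need 2 cont bytes. acc=0x4
Byte[1]=86: continuation. acc=(acc<<6)|0x06=0x106
Byte[2]=A9: continuation. acc=(acc<<6)|0x29=0x41A9
Completed: cp=U+41A9 (starts at byte 0)
Byte[3]=C7: 2-byte lead, need 1 cont bytes. acc=0x7
Byte[4]=8A: continuation. acc=(acc<<6)|0x0A=0x1CA
Completed: cp=U+01CA (starts at byte 3)
Byte[5]=E3: 3-byte lead, need 2 cont bytes. acc=0x3
Byte[6]=9F: continuation. acc=(acc<<6)|0x1F=0xDF
Byte[7]=8A: continuation. acc=(acc<<6)|0x0A=0x37CA
Completed: cp=U+37CA (starts at byte 5)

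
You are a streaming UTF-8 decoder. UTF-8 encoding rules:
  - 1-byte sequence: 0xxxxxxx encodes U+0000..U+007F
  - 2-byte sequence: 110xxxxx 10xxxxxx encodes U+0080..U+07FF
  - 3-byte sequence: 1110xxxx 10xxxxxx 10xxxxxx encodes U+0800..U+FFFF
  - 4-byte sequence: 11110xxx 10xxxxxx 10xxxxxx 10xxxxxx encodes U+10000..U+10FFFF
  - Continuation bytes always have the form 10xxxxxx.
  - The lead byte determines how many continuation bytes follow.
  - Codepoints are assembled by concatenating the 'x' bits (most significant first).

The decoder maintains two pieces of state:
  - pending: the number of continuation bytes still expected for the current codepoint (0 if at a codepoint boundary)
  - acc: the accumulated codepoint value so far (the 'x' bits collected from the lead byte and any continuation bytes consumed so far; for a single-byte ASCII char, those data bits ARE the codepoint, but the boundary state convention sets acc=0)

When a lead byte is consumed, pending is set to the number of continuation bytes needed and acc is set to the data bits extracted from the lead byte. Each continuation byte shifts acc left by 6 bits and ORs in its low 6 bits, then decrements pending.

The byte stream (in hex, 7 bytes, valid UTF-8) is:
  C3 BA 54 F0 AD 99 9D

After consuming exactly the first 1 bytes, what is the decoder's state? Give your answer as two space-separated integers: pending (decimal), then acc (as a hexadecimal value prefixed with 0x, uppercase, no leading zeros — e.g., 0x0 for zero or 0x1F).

Byte[0]=C3: 2-byte lead. pending=1, acc=0x3

Answer: 1 0x3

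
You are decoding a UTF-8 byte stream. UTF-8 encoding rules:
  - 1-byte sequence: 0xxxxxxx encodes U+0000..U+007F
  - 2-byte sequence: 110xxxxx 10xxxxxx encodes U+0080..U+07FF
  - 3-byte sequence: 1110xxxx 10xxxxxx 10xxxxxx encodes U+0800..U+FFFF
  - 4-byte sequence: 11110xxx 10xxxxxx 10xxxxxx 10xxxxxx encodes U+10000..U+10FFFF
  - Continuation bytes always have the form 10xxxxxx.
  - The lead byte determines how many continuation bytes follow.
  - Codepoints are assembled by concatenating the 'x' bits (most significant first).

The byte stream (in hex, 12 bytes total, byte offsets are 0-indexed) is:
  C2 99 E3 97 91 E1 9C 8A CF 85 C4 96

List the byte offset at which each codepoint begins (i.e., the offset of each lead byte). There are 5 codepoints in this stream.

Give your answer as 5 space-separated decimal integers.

Answer: 0 2 5 8 10

Derivation:
Byte[0]=C2: 2-byte lead, need 1 cont bytes. acc=0x2
Byte[1]=99: continuation. acc=(acc<<6)|0x19=0x99
Completed: cp=U+0099 (starts at byte 0)
Byte[2]=E3: 3-byte lead, need 2 cont bytes. acc=0x3
Byte[3]=97: continuation. acc=(acc<<6)|0x17=0xD7
Byte[4]=91: continuation. acc=(acc<<6)|0x11=0x35D1
Completed: cp=U+35D1 (starts at byte 2)
Byte[5]=E1: 3-byte lead, need 2 cont bytes. acc=0x1
Byte[6]=9C: continuation. acc=(acc<<6)|0x1C=0x5C
Byte[7]=8A: continuation. acc=(acc<<6)|0x0A=0x170A
Completed: cp=U+170A (starts at byte 5)
Byte[8]=CF: 2-byte lead, need 1 cont bytes. acc=0xF
Byte[9]=85: continuation. acc=(acc<<6)|0x05=0x3C5
Completed: cp=U+03C5 (starts at byte 8)
Byte[10]=C4: 2-byte lead, need 1 cont bytes. acc=0x4
Byte[11]=96: continuation. acc=(acc<<6)|0x16=0x116
Completed: cp=U+0116 (starts at byte 10)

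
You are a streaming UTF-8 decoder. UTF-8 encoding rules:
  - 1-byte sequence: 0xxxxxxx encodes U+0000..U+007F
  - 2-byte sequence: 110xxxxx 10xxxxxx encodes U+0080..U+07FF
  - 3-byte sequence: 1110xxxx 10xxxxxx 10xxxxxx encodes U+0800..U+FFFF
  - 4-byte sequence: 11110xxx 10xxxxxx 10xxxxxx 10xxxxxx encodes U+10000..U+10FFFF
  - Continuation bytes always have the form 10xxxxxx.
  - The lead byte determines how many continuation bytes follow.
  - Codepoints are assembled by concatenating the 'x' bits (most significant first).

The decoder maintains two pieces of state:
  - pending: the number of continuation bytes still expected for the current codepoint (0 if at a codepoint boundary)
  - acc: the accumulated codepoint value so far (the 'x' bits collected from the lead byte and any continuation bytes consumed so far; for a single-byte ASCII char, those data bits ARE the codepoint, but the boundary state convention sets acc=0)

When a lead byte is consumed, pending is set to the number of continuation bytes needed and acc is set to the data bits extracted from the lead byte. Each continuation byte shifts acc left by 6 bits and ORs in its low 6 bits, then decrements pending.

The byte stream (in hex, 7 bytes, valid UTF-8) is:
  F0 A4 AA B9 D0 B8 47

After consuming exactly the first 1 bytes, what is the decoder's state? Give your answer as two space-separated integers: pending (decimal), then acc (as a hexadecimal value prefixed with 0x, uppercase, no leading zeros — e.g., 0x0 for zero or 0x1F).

Answer: 3 0x0

Derivation:
Byte[0]=F0: 4-byte lead. pending=3, acc=0x0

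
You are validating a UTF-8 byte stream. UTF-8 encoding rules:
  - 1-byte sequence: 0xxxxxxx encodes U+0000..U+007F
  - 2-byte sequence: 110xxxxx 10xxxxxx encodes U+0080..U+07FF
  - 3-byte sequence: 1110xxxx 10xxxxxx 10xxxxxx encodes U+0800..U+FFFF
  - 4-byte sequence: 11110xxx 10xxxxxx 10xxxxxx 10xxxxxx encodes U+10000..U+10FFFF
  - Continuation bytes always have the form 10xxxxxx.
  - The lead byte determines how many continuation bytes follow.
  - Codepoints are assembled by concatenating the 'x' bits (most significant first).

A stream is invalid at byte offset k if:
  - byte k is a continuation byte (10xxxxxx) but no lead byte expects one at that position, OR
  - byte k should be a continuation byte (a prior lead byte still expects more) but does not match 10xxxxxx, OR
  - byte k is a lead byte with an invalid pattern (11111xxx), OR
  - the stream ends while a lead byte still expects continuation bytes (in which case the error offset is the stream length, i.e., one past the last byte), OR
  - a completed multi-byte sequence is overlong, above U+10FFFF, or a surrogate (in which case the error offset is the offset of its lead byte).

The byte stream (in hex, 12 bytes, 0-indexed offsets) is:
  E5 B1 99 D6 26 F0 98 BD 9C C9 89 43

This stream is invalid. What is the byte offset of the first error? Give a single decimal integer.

Answer: 4

Derivation:
Byte[0]=E5: 3-byte lead, need 2 cont bytes. acc=0x5
Byte[1]=B1: continuation. acc=(acc<<6)|0x31=0x171
Byte[2]=99: continuation. acc=(acc<<6)|0x19=0x5C59
Completed: cp=U+5C59 (starts at byte 0)
Byte[3]=D6: 2-byte lead, need 1 cont bytes. acc=0x16
Byte[4]=26: expected 10xxxxxx continuation. INVALID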